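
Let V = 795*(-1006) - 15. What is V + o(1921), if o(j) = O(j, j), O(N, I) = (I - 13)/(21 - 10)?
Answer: -8795727/11 ≈ -7.9961e+5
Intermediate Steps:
O(N, I) = -13/11 + I/11 (O(N, I) = (-13 + I)/11 = (-13 + I)*(1/11) = -13/11 + I/11)
o(j) = -13/11 + j/11
V = -799785 (V = -799770 - 15 = -799785)
V + o(1921) = -799785 + (-13/11 + (1/11)*1921) = -799785 + (-13/11 + 1921/11) = -799785 + 1908/11 = -8795727/11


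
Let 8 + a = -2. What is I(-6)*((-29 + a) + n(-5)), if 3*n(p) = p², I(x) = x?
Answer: 184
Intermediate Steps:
a = -10 (a = -8 - 2 = -10)
n(p) = p²/3
I(-6)*((-29 + a) + n(-5)) = -6*((-29 - 10) + (⅓)*(-5)²) = -6*(-39 + (⅓)*25) = -6*(-39 + 25/3) = -6*(-92/3) = 184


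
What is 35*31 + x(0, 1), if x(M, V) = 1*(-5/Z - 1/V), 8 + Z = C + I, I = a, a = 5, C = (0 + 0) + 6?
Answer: 3247/3 ≈ 1082.3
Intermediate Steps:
C = 6 (C = 0 + 6 = 6)
I = 5
Z = 3 (Z = -8 + (6 + 5) = -8 + 11 = 3)
x(M, V) = -5/3 - 1/V (x(M, V) = 1*(-5/3 - 1/V) = -5/3 - 1/V)
35*31 + x(0, 1) = 35*31 + (-5/3 - 1/1) = 1085 + (-5/3 - 1*1) = 1085 + (-5/3 - 1) = 1085 - 8/3 = 3247/3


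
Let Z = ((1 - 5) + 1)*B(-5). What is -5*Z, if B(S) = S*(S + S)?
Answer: 750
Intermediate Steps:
B(S) = 2*S**2 (B(S) = S*(2*S) = 2*S**2)
Z = -150 (Z = ((1 - 5) + 1)*(2*(-5)**2) = (-4 + 1)*(2*25) = -3*50 = -150)
-5*Z = -5*(-150) = 750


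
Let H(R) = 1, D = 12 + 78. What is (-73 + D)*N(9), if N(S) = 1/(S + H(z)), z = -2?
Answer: 17/10 ≈ 1.7000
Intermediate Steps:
D = 90
N(S) = 1/(1 + S) (N(S) = 1/(S + 1) = 1/(1 + S))
(-73 + D)*N(9) = (-73 + 90)/(1 + 9) = 17/10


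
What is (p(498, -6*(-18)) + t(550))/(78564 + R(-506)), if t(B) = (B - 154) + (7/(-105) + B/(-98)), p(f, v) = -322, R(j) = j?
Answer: 25108/28686315 ≈ 0.00087526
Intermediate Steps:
t(B) = -2311/15 + 97*B/98 (t(B) = (-154 + B) + (7*(-1/105) + B*(-1/98)) = (-154 + B) + (-1/15 - B/98) = -2311/15 + 97*B/98)
(p(498, -6*(-18)) + t(550))/(78564 + R(-506)) = (-322 + (-2311/15 + (97/98)*550))/(78564 - 506) = (-322 + (-2311/15 + 26675/49))/78058 = (-322 + 286886/735)*(1/78058) = (50216/735)*(1/78058) = 25108/28686315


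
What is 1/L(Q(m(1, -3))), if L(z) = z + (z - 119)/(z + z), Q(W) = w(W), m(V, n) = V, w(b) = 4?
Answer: -8/83 ≈ -0.096385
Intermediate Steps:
Q(W) = 4
L(z) = z + (-119 + z)/(2*z) (L(z) = z + (-119 + z)/((2*z)) = z + (-119 + z)*(1/(2*z)) = z + (-119 + z)/(2*z))
1/L(Q(m(1, -3))) = 1/(½ + 4 - 119/2/4) = 1/(½ + 4 - 119/2*¼) = 1/(½ + 4 - 119/8) = 1/(-83/8) = -8/83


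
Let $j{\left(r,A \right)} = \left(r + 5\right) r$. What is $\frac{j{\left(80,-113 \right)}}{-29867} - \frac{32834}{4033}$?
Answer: $- \frac{1008077478}{120453611} \approx -8.369$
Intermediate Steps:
$j{\left(r,A \right)} = r \left(5 + r\right)$ ($j{\left(r,A \right)} = \left(5 + r\right) r = r \left(5 + r\right)$)
$\frac{j{\left(80,-113 \right)}}{-29867} - \frac{32834}{4033} = \frac{80 \left(5 + 80\right)}{-29867} - \frac{32834}{4033} = 80 \cdot 85 \left(- \frac{1}{29867}\right) - \frac{32834}{4033} = 6800 \left(- \frac{1}{29867}\right) - \frac{32834}{4033} = - \frac{6800}{29867} - \frac{32834}{4033} = - \frac{1008077478}{120453611}$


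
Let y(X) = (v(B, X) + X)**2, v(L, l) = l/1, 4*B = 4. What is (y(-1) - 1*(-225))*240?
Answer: 54960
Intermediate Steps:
B = 1 (B = (1/4)*4 = 1)
v(L, l) = l (v(L, l) = l*1 = l)
y(X) = 4*X**2 (y(X) = (X + X)**2 = (2*X)**2 = 4*X**2)
(y(-1) - 1*(-225))*240 = (4*(-1)**2 - 1*(-225))*240 = (4*1 + 225)*240 = (4 + 225)*240 = 229*240 = 54960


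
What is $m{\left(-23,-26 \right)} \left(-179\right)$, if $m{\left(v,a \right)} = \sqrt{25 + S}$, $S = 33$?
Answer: $- 179 \sqrt{58} \approx -1363.2$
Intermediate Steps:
$m{\left(v,a \right)} = \sqrt{58}$ ($m{\left(v,a \right)} = \sqrt{25 + 33} = \sqrt{58}$)
$m{\left(-23,-26 \right)} \left(-179\right) = \sqrt{58} \left(-179\right) = - 179 \sqrt{58}$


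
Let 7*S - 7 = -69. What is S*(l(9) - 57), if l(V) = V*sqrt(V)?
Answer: 1860/7 ≈ 265.71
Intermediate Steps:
l(V) = V**(3/2)
S = -62/7 (S = 1 + (1/7)*(-69) = 1 - 69/7 = -62/7 ≈ -8.8571)
S*(l(9) - 57) = -62*(9**(3/2) - 57)/7 = -62*(27 - 57)/7 = -62/7*(-30) = 1860/7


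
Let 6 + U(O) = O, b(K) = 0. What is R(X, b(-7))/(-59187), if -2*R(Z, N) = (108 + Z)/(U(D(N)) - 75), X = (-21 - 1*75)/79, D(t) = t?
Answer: -1406/126245871 ≈ -1.1137e-5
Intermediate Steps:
X = -96/79 (X = (-21 - 75)*(1/79) = -96*1/79 = -96/79 ≈ -1.2152)
U(O) = -6 + O
R(Z, N) = -(108 + Z)/(2*(-81 + N)) (R(Z, N) = -(108 + Z)/(2*((-6 + N) - 75)) = -(108 + Z)/(2*(-81 + N)))
R(X, b(-7))/(-59187) = ((-108 - 1*(-96/79))/(2*(-81 + 0)))/(-59187) = ((1/2)*(-108 + 96/79)/(-81))*(-1/59187) = ((1/2)*(-1/81)*(-8436/79))*(-1/59187) = (1406/2133)*(-1/59187) = -1406/126245871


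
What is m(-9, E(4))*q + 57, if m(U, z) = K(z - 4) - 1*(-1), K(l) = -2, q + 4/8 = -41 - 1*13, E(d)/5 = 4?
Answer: 223/2 ≈ 111.50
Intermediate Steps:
E(d) = 20 (E(d) = 5*4 = 20)
q = -109/2 (q = -½ + (-41 - 1*13) = -½ + (-41 - 13) = -½ - 54 = -109/2 ≈ -54.500)
m(U, z) = -1 (m(U, z) = -2 - 1*(-1) = -2 + 1 = -1)
m(-9, E(4))*q + 57 = -1*(-109/2) + 57 = 109/2 + 57 = 223/2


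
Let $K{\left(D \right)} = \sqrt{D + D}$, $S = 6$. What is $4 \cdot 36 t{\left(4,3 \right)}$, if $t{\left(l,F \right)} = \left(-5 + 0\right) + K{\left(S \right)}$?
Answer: $-720 + 288 \sqrt{3} \approx -221.17$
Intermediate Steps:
$K{\left(D \right)} = \sqrt{2} \sqrt{D}$ ($K{\left(D \right)} = \sqrt{2 D} = \sqrt{2} \sqrt{D}$)
$t{\left(l,F \right)} = -5 + 2 \sqrt{3}$ ($t{\left(l,F \right)} = \left(-5 + 0\right) + \sqrt{2} \sqrt{6} = -5 + 2 \sqrt{3}$)
$4 \cdot 36 t{\left(4,3 \right)} = 4 \cdot 36 \left(-5 + 2 \sqrt{3}\right) = 144 \left(-5 + 2 \sqrt{3}\right) = -720 + 288 \sqrt{3}$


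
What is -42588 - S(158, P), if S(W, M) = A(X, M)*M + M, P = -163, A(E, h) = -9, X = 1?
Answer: -43892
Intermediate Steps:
S(W, M) = -8*M (S(W, M) = -9*M + M = -8*M)
-42588 - S(158, P) = -42588 - (-8)*(-163) = -42588 - 1*1304 = -42588 - 1304 = -43892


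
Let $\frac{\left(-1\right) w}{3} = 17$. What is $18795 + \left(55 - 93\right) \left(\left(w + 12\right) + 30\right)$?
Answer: $19137$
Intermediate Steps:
$w = -51$ ($w = \left(-3\right) 17 = -51$)
$18795 + \left(55 - 93\right) \left(\left(w + 12\right) + 30\right) = 18795 + \left(55 - 93\right) \left(\left(-51 + 12\right) + 30\right) = 18795 - 38 \left(-39 + 30\right) = 18795 - -342 = 18795 + 342 = 19137$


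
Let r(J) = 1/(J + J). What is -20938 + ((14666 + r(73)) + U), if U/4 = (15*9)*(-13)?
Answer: -1940631/146 ≈ -13292.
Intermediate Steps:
U = -7020 (U = 4*((15*9)*(-13)) = 4*(135*(-13)) = 4*(-1755) = -7020)
r(J) = 1/(2*J)
-20938 + ((14666 + r(73)) + U) = -20938 + ((14666 + (½)/73) - 7020) = -20938 + ((14666 + (½)*(1/73)) - 7020) = -20938 + ((14666 + 1/146) - 7020) = -20938 + (2141237/146 - 7020) = -20938 + 1116317/146 = -1940631/146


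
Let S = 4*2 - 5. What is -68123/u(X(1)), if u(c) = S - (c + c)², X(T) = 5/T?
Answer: 68123/97 ≈ 702.30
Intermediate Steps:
S = 3 (S = 8 - 5 = 3)
u(c) = 3 - 4*c² (u(c) = 3 - (c + c)² = 3 - (2*c)² = 3 - 4*c²)
-68123/u(X(1)) = -68123/(3 - 4*(5/1)²) = -68123/(3 - 4*(5*1)²) = -68123/(3 - 4*5²) = -68123/(3 - 4*25) = -68123/(3 - 100) = -68123/(-97) = -68123*(-1/97) = 68123/97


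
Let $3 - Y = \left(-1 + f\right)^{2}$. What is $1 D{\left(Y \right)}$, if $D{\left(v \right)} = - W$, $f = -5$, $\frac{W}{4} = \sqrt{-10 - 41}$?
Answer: $- 4 i \sqrt{51} \approx - 28.566 i$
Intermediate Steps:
$W = 4 i \sqrt{51}$ ($W = 4 \sqrt{-10 - 41} = 4 \sqrt{-51} = 4 i \sqrt{51} \approx 28.566 i$)
$Y = -33$ ($Y = 3 - \left(-1 - 5\right)^{2} = 3 - \left(-6\right)^{2} = 3 - 36 = -33$)
$D{\left(v \right)} = - 4 i \sqrt{51}$
$1 D{\left(Y \right)} = 1 \left(- 4 i \sqrt{51}\right) = - 4 i \sqrt{51}$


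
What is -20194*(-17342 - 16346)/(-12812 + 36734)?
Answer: 340147736/11961 ≈ 28438.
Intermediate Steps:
-20194*(-17342 - 16346)/(-12812 + 36734) = -20194/(23922/(-33688)) = -20194/(23922*(-1/33688)) = -20194/(-11961/16844) = -20194*(-16844/11961) = 340147736/11961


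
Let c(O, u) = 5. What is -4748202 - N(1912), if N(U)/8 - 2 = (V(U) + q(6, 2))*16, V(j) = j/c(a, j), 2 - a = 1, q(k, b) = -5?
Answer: -23982626/5 ≈ -4.7965e+6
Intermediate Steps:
a = 1 (a = 2 - 1*1 = 2 - 1 = 1)
V(j) = j/5
N(U) = -624 + 128*U/5 (N(U) = 16 + 8*((U/5 - 5)*16) = 16 + 8*((-5 + U/5)*16) = 16 + 8*(-80 + 16*U/5) = 16 + (-640 + 128*U/5) = -624 + 128*U/5)
-4748202 - N(1912) = -4748202 - (-624 + (128/5)*1912) = -4748202 - (-624 + 244736/5) = -4748202 - 1*241616/5 = -4748202 - 241616/5 = -23982626/5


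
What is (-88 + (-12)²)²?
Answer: 3136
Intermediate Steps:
(-88 + (-12)²)² = (-88 + 144)² = 56² = 3136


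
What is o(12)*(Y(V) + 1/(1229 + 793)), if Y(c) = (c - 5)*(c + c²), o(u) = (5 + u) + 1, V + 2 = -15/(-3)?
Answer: -145581/337 ≈ -431.99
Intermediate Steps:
V = 3 (V = -2 - 15/(-3) = -2 - 15*(-⅓) = -2 + 5 = 3)
o(u) = 6 + u
Y(c) = (-5 + c)*(c + c²)
o(12)*(Y(V) + 1/(1229 + 793)) = (6 + 12)*(3*(-5 + 3² - 4*3) + 1/(1229 + 793)) = 18*(3*(-5 + 9 - 12) + 1/2022) = 18*(3*(-8) + 1/2022) = 18*(-24 + 1/2022) = 18*(-48527/2022) = -145581/337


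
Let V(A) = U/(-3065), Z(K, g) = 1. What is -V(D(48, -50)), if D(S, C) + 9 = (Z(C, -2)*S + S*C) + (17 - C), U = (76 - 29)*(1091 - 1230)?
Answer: -6533/3065 ≈ -2.1315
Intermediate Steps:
U = -6533 (U = 47*(-139) = -6533)
D(S, C) = 8 + S - C + C*S (D(S, C) = -9 + ((1*S + S*C) + (17 - C)) = -9 + ((S + C*S) + (17 - C)) = -9 + (17 + S - C + C*S) = 8 + S - C + C*S)
V(A) = 6533/3065 (V(A) = -6533/(-3065) = -6533*(-1/3065) = 6533/3065)
-V(D(48, -50)) = -1*6533/3065 = -6533/3065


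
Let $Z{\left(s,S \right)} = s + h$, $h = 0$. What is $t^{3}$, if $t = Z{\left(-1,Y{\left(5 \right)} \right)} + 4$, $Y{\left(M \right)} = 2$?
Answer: $27$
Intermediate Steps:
$Z{\left(s,S \right)} = s$ ($Z{\left(s,S \right)} = s + 0 = s$)
$t = 3$ ($t = -1 + 4 = 3$)
$t^{3} = 3^{3} = 27$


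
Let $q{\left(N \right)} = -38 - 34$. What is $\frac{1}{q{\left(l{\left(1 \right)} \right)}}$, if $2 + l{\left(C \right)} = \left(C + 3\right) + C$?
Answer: $- \frac{1}{72} \approx -0.013889$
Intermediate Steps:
$l{\left(C \right)} = 1 + 2 C$ ($l{\left(C \right)} = -2 + \left(\left(C + 3\right) + C\right) = -2 + \left(\left(3 + C\right) + C\right) = -2 + \left(3 + 2 C\right) = 1 + 2 C$)
$q{\left(N \right)} = -72$
$\frac{1}{q{\left(l{\left(1 \right)} \right)}} = \frac{1}{-72} = - \frac{1}{72}$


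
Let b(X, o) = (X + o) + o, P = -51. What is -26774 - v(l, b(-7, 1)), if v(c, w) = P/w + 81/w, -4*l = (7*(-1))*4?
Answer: -26768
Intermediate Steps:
l = 7 (l = -7*(-1)*4/4 = -(-7)*4/4 = -¼*(-28) = 7)
b(X, o) = X + 2*o
v(c, w) = 30/w (v(c, w) = -51/w + 81/w = 30/w)
-26774 - v(l, b(-7, 1)) = -26774 - 30/(-7 + 2*1) = -26774 - 30/(-7 + 2) = -26774 - 30/(-5) = -26774 - 30*(-1)/5 = -26774 - 1*(-6) = -26774 + 6 = -26768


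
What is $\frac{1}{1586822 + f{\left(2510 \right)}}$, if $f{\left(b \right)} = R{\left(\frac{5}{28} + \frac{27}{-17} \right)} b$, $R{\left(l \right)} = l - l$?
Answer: $\frac{1}{1586822} \approx 6.3019 \cdot 10^{-7}$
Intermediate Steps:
$R{\left(l \right)} = 0$
$f{\left(b \right)} = 0$ ($f{\left(b \right)} = 0 b = 0$)
$\frac{1}{1586822 + f{\left(2510 \right)}} = \frac{1}{1586822 + 0} = \frac{1}{1586822}$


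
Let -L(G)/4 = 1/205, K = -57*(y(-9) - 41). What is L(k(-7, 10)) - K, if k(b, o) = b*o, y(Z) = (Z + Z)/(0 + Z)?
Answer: -455719/205 ≈ -2223.0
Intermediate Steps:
y(Z) = 2 (y(Z) = (2*Z)/Z = 2)
K = 2223 (K = -57*(2 - 41) = -57*(-39) = 2223)
L(G) = -4/205
L(k(-7, 10)) - K = -4/205 - 1*2223 = -4/205 - 2223 = -455719/205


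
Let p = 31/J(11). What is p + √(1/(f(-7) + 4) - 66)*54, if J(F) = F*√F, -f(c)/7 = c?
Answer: 31*√11/121 + 54*I*√185341/53 ≈ 0.84971 + 438.64*I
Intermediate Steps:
f(c) = -7*c
J(F) = F^(3/2)
p = 31*√11/121 (p = 31/(11^(3/2)) = 31/((11*√11)) = 31*(√11/121) = 31*√11/121 ≈ 0.84971)
p + √(1/(f(-7) + 4) - 66)*54 = 31*√11/121 + √(1/(-7*(-7) + 4) - 66)*54 = 31*√11/121 + √(1/(49 + 4) - 66)*54 = 31*√11/121 + √(1/53 - 66)*54 = 31*√11/121 + √(-3497/53)*54 = 31*√11/121 + (I*√185341/53)*54 = 31*√11/121 + 54*I*√185341/53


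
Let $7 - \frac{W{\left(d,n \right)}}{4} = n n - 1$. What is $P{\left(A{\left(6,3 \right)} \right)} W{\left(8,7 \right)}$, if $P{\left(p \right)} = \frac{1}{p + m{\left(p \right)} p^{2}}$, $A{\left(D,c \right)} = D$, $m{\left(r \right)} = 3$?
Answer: $- \frac{82}{57} \approx -1.4386$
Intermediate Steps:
$W{\left(d,n \right)} = 32 - 4 n^{2}$ ($W{\left(d,n \right)} = 28 - 4 \left(n n - 1\right) = 28 - 4 \left(n^{2} - 1\right) = 28 - 4 \left(-1 + n^{2}\right) = 28 - \left(-4 + 4 n^{2}\right) = 32 - 4 n^{2}$)
$P{\left(p \right)} = \frac{1}{p + 3 p^{2}}$
$P{\left(A{\left(6,3 \right)} \right)} W{\left(8,7 \right)} = \frac{1}{6 \left(1 + 3 \cdot 6\right)} \left(32 - 4 \cdot 7^{2}\right) = \frac{1}{6 \left(1 + 18\right)} \left(32 - 196\right) = \frac{1}{6 \cdot 19} \left(32 - 196\right) = \frac{1}{6} \cdot \frac{1}{19} \left(-164\right) = \frac{1}{114} \left(-164\right) = - \frac{82}{57}$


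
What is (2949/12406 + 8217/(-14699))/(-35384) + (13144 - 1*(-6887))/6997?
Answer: 129249985071260523/45147984472027312 ≈ 2.8628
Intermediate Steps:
(2949/12406 + 8217/(-14699))/(-35384) + (13144 - 1*(-6887))/6997 = (2949*(1/12406) + 8217*(-1/14699))*(-1/35384) + (13144 + 6887)*(1/6997) = (2949/12406 - 8217/14699)*(-1/35384) + 20031*(1/6997) = -58592751/182355794*(-1/35384) + 20031/6997 = 58592751/6452477414896 + 20031/6997 = 129249985071260523/45147984472027312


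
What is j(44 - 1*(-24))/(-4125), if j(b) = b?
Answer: -68/4125 ≈ -0.016485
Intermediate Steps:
j(44 - 1*(-24))/(-4125) = (44 - 1*(-24))/(-4125) = (44 + 24)*(-1/4125) = 68*(-1/4125) = -68/4125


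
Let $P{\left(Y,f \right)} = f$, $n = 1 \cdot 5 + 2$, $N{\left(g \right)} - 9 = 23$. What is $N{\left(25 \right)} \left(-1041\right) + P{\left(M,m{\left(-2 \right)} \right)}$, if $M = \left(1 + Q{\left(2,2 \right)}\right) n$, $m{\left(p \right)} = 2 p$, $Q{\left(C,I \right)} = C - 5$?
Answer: $-33316$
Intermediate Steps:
$N{\left(g \right)} = 32$ ($N{\left(g \right)} = 9 + 23 = 32$)
$Q{\left(C,I \right)} = -5 + C$
$n = 7$ ($n = 5 + 2 = 7$)
$M = -14$ ($M = \left(1 + \left(-5 + 2\right)\right) 7 = \left(1 - 3\right) 7 = \left(-2\right) 7 = -14$)
$N{\left(25 \right)} \left(-1041\right) + P{\left(M,m{\left(-2 \right)} \right)} = 32 \left(-1041\right) + 2 \left(-2\right) = -33312 - 4 = -33316$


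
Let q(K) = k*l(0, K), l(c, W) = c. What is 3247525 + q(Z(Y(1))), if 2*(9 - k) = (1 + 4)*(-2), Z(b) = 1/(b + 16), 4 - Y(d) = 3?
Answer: 3247525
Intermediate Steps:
Y(d) = 1 (Y(d) = 4 - 1*3 = 4 - 3 = 1)
Z(b) = 1/(16 + b)
k = 14 (k = 9 - (1 + 4)*(-2)/2 = 9 - 5*(-2)/2 = 9 - 1/2*(-10) = 9 + 5 = 14)
q(K) = 0 (q(K) = 14*0 = 0)
3247525 + q(Z(Y(1))) = 3247525 + 0 = 3247525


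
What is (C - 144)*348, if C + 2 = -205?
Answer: -122148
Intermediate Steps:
C = -207 (C = -2 - 205 = -207)
(C - 144)*348 = (-207 - 144)*348 = -351*348 = -122148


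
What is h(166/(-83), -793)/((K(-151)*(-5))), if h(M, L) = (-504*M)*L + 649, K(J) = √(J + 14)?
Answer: -159739*I*√137/137 ≈ -13647.0*I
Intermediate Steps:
K(J) = √(14 + J)
h(M, L) = 649 - 504*L*M (h(M, L) = -504*L*M + 649 = 649 - 504*L*M)
h(166/(-83), -793)/((K(-151)*(-5))) = (649 - 504*(-793)*166/(-83))/((√(14 - 151)*(-5))) = (649 - 504*(-793)*166*(-1/83))/((√(-137)*(-5))) = (649 - 504*(-793)*(-2))/(((I*√137)*(-5))) = (649 - 799344)/((-5*I*√137)) = -159739*I*√137/137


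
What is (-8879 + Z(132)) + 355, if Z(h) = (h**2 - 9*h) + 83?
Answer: 7795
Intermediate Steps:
Z(h) = 83 + h**2 - 9*h
(-8879 + Z(132)) + 355 = (-8879 + (83 + 132**2 - 9*132)) + 355 = (-8879 + (83 + 17424 - 1188)) + 355 = (-8879 + 16319) + 355 = 7440 + 355 = 7795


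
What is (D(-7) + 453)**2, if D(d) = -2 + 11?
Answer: 213444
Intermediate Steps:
D(d) = 9
(D(-7) + 453)**2 = (9 + 453)**2 = 462**2 = 213444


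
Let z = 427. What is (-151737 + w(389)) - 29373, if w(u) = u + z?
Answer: -180294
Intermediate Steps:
w(u) = 427 + u (w(u) = u + 427 = 427 + u)
(-151737 + w(389)) - 29373 = (-151737 + (427 + 389)) - 29373 = (-151737 + 816) - 29373 = -150921 - 29373 = -180294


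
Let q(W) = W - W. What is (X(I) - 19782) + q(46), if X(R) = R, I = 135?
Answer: -19647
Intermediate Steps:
q(W) = 0
(X(I) - 19782) + q(46) = (135 - 19782) + 0 = -19647 + 0 = -19647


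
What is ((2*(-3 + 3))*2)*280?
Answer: 0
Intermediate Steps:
((2*(-3 + 3))*2)*280 = ((2*0)*2)*280 = (0*2)*280 = 0*280 = 0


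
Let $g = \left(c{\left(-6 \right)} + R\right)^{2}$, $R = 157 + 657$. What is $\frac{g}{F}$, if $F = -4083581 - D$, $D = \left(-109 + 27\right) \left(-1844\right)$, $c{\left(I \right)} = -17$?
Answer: $- \frac{635209}{4234789} \approx -0.15$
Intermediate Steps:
$R = 814$
$D = 151208$ ($D = \left(-82\right) \left(-1844\right) = 151208$)
$F = -4234789$ ($F = -4083581 - 151208 = -4234789$)
$g = 635209$ ($g = \left(-17 + 814\right)^{2} = 797^{2} = 635209$)
$\frac{g}{F} = \frac{635209}{-4234789} = 635209 \left(- \frac{1}{4234789}\right) = - \frac{635209}{4234789}$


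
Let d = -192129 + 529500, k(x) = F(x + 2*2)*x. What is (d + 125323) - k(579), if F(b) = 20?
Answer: 451114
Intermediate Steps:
k(x) = 20*x
d = 337371
(d + 125323) - k(579) = (337371 + 125323) - 20*579 = 462694 - 1*11580 = 462694 - 11580 = 451114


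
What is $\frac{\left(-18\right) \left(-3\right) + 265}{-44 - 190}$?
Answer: $- \frac{319}{234} \approx -1.3632$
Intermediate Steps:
$\frac{\left(-18\right) \left(-3\right) + 265}{-44 - 190} = \frac{54 + 265}{-234} = 319 \left(- \frac{1}{234}\right) = - \frac{319}{234}$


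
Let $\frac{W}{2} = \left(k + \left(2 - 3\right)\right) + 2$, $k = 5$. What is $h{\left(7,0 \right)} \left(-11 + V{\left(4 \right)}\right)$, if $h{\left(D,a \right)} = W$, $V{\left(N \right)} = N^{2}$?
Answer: $60$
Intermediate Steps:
$W = 12$ ($W = 2 \left(\left(5 + \left(2 - 3\right)\right) + 2\right) = 2 \left(\left(5 - 1\right) + 2\right) = 2 \left(4 + 2\right) = 2 \cdot 6 = 12$)
$h{\left(D,a \right)} = 12$
$h{\left(7,0 \right)} \left(-11 + V{\left(4 \right)}\right) = 12 \left(-11 + 4^{2}\right) = 12 \left(-11 + 16\right) = 12 \cdot 5 = 60$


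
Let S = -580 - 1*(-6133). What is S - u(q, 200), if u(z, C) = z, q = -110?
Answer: 5663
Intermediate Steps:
S = 5553 (S = -580 + 6133 = 5553)
S - u(q, 200) = 5553 - 1*(-110) = 5553 + 110 = 5663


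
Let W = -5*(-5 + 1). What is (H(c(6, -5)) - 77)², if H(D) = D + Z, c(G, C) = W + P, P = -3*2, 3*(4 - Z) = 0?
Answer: 3481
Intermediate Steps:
Z = 4 (Z = 4 - ⅓*0 = 4 + 0 = 4)
P = -6
W = 20 (W = -5*(-4) = 20)
c(G, C) = 14 (c(G, C) = 20 - 6 = 14)
H(D) = 4 + D (H(D) = D + 4 = 4 + D)
(H(c(6, -5)) - 77)² = ((4 + 14) - 77)² = (18 - 77)² = (-59)² = 3481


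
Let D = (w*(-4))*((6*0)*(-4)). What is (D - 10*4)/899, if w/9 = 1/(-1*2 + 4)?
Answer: -40/899 ≈ -0.044494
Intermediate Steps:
w = 9/2 (w = 9/(-1*2 + 4) = 9/(-2 + 4) = 9/2 ≈ 4.5000)
D = 0 (D = ((9/2)*(-4))*((6*0)*(-4)) = -0*(-4) = -18*0 = 0)
(D - 10*4)/899 = (0 - 10*4)/899 = (0 - 40)*(1/899) = -40*1/899 = -40/899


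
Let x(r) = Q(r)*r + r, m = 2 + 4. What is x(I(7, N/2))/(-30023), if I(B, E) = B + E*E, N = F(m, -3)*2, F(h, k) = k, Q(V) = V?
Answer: -272/30023 ≈ -0.0090597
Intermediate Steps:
m = 6
N = -6 (N = -3*2 = -6)
I(B, E) = B + E**2
x(r) = r + r**2 (x(r) = r*r + r = r**2 + r = r + r**2)
x(I(7, N/2))/(-30023) = ((7 + (-6/2)**2)*(1 + (7 + (-6/2)**2)))/(-30023) = ((7 + (-6*1/2)**2)*(1 + (7 + (-6*1/2)**2)))*(-1/30023) = ((7 + (-3)**2)*(1 + (7 + (-3)**2)))*(-1/30023) = ((7 + 9)*(1 + (7 + 9)))*(-1/30023) = (16*(1 + 16))*(-1/30023) = (16*17)*(-1/30023) = 272*(-1/30023) = -272/30023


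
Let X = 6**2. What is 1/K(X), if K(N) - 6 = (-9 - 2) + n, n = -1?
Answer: -1/6 ≈ -0.16667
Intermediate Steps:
X = 36
K(N) = -6 (K(N) = 6 + ((-9 - 2) - 1) = 6 + (-11 - 1) = 6 - 12 = -6)
1/K(X) = 1/(-6) = -1/6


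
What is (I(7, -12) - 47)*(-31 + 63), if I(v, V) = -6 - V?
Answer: -1312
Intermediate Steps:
(I(7, -12) - 47)*(-31 + 63) = ((-6 - 1*(-12)) - 47)*(-31 + 63) = ((-6 + 12) - 47)*32 = (6 - 47)*32 = -41*32 = -1312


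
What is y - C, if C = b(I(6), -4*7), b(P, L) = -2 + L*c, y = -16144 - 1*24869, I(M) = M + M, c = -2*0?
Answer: -41011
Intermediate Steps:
c = 0
I(M) = 2*M
y = -41013 (y = -16144 - 24869 = -41013)
b(P, L) = -2 (b(P, L) = -2 + L*0 = -2 + 0 = -2)
C = -2
y - C = -41013 - 1*(-2) = -41013 + 2 = -41011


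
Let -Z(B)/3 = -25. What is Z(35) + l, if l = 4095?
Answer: 4170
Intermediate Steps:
Z(B) = 75 (Z(B) = -3*(-25) = 75)
Z(35) + l = 75 + 4095 = 4170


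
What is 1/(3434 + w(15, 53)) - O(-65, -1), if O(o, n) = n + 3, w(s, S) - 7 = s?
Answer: -6911/3456 ≈ -1.9997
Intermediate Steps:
w(s, S) = 7 + s
O(o, n) = 3 + n
1/(3434 + w(15, 53)) - O(-65, -1) = 1/(3434 + (7 + 15)) - (3 - 1) = 1/(3434 + 22) - 1*2 = 1/3456 - 2 = -6911/3456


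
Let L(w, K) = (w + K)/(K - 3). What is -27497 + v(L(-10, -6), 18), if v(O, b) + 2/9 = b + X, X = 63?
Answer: -246746/9 ≈ -27416.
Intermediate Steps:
L(w, K) = (K + w)/(-3 + K)
v(O, b) = 565/9 + b (v(O, b) = -2/9 + (b + 63) = -2/9 + (63 + b) = 565/9 + b)
-27497 + v(L(-10, -6), 18) = -27497 + (565/9 + 18) = -27497 + 727/9 = -246746/9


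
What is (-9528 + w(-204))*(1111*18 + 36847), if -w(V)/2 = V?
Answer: -518426400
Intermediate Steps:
w(V) = -2*V
(-9528 + w(-204))*(1111*18 + 36847) = (-9528 - 2*(-204))*(1111*18 + 36847) = (-9528 + 408)*(19998 + 36847) = -9120*56845 = -518426400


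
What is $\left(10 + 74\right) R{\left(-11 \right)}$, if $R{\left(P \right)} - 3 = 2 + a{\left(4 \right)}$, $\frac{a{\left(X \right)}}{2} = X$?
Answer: $1092$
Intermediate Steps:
$a{\left(X \right)} = 2 X$
$R{\left(P \right)} = 13$ ($R{\left(P \right)} = 3 + \left(2 + 2 \cdot 4\right) = 3 + \left(2 + 8\right) = 3 + 10 = 13$)
$\left(10 + 74\right) R{\left(-11 \right)} = \left(10 + 74\right) 13 = 84 \cdot 13 = 1092$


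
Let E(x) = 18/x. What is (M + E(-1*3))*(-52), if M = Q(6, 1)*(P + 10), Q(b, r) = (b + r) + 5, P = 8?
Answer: -10920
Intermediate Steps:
Q(b, r) = 5 + b + r
M = 216 (M = (5 + 6 + 1)*(8 + 10) = 12*18 = 216)
(M + E(-1*3))*(-52) = (216 + 18/((-1*3)))*(-52) = (216 + 18/(-3))*(-52) = (216 + 18*(-⅓))*(-52) = (216 - 6)*(-52) = 210*(-52) = -10920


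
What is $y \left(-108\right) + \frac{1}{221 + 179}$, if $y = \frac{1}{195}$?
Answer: $- \frac{2867}{5200} \approx -0.55135$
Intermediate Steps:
$y = \frac{1}{195} \approx 0.0051282$
$y \left(-108\right) + \frac{1}{221 + 179} = \frac{1}{195} \left(-108\right) + \frac{1}{221 + 179} = - \frac{36}{65} + \frac{1}{400} = - \frac{2867}{5200}$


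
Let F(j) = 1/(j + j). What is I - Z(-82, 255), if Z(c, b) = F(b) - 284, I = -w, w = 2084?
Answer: -918001/510 ≈ -1800.0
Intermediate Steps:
F(j) = 1/(2*j)
I = -2084 (I = -1*2084 = -2084)
Z(c, b) = -284 + 1/(2*b) (Z(c, b) = 1/(2*b) - 284 = -284 + 1/(2*b))
I - Z(-82, 255) = -2084 - (-284 + (1/2)/255) = -2084 - (-284 + (1/2)*(1/255)) = -2084 - (-284 + 1/510) = -2084 - 1*(-144839/510) = -2084 + 144839/510 = -918001/510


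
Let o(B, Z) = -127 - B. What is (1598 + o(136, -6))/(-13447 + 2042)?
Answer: -267/2281 ≈ -0.11705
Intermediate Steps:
(1598 + o(136, -6))/(-13447 + 2042) = (1598 + (-127 - 1*136))/(-13447 + 2042) = (1598 + (-127 - 136))/(-11405) = (1598 - 263)*(-1/11405) = 1335*(-1/11405) = -267/2281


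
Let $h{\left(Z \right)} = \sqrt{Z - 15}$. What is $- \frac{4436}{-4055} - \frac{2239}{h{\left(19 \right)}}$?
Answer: $- \frac{9070273}{8110} \approx -1118.4$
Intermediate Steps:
$h{\left(Z \right)} = \sqrt{-15 + Z}$
$- \frac{4436}{-4055} - \frac{2239}{h{\left(19 \right)}} = - \frac{4436}{-4055} - \frac{2239}{\sqrt{-15 + 19}} = \left(-4436\right) \left(- \frac{1}{4055}\right) - \frac{2239}{\sqrt{4}} = \frac{4436}{4055} - \frac{2239}{2} = - \frac{9070273}{8110}$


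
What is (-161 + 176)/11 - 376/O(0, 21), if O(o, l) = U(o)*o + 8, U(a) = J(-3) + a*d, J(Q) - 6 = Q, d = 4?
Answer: -502/11 ≈ -45.636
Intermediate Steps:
J(Q) = 6 + Q
U(a) = 3 + 4*a (U(a) = (6 - 3) + a*4 = 3 + 4*a)
O(o, l) = 8 + o*(3 + 4*o) (O(o, l) = (3 + 4*o)*o + 8 = o*(3 + 4*o) + 8 = 8 + o*(3 + 4*o))
(-161 + 176)/11 - 376/O(0, 21) = (-161 + 176)/11 - 376/(8 + 0*(3 + 4*0)) = 15*(1/11) - 376/(8 + 0*(3 + 0)) = 15/11 - 376/(8 + 0*3) = 15/11 - 376/(8 + 0) = 15/11 - 376/8 = 15/11 - 376*⅛ = 15/11 - 47 = -502/11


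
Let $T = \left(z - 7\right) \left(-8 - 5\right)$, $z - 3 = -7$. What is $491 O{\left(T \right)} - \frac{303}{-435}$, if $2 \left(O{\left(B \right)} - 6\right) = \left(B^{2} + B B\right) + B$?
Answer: $\frac{2922768537}{290} \approx 1.0079 \cdot 10^{7}$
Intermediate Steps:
$z = -4$ ($z = 3 - 7 = -4$)
$T = 143$ ($T = \left(-4 - 7\right) \left(-8 - 5\right) = \left(-11\right) \left(-13\right) = 143$)
$O{\left(B \right)} = 6 + B^{2} + \frac{B}{2}$ ($O{\left(B \right)} = 6 + \frac{\left(B^{2} + B B\right) + B}{2} = 6 + \frac{\left(B^{2} + B^{2}\right) + B}{2} = 6 + \frac{2 B^{2} + B}{2} = 6 + \frac{B + 2 B^{2}}{2} = 6 + \left(B^{2} + \frac{B}{2}\right) = 6 + B^{2} + \frac{B}{2}$)
$491 O{\left(T \right)} - \frac{303}{-435} = 491 \left(6 + 143^{2} + \frac{1}{2} \cdot 143\right) - \frac{303}{-435} = 491 \left(6 + 20449 + \frac{143}{2}\right) - - \frac{101}{145} = 491 \cdot \frac{41053}{2} + \frac{101}{145} = \frac{20157023}{2} + \frac{101}{145} = \frac{2922768537}{290}$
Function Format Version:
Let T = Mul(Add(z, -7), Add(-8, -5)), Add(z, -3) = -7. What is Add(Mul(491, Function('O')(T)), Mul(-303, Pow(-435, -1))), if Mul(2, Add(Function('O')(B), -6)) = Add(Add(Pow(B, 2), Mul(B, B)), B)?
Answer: Rational(2922768537, 290) ≈ 1.0079e+7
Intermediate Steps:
z = -4 (z = Add(3, -7) = -4)
T = 143 (T = Mul(Add(-4, -7), Add(-8, -5)) = Mul(-11, -13) = 143)
Function('O')(B) = Add(6, Pow(B, 2), Mul(Rational(1, 2), B)) (Function('O')(B) = Add(6, Mul(Rational(1, 2), Add(Add(Pow(B, 2), Mul(B, B)), B))) = Add(6, Mul(Rational(1, 2), Add(Add(Pow(B, 2), Pow(B, 2)), B))) = Add(6, Mul(Rational(1, 2), Add(Mul(2, Pow(B, 2)), B))) = Add(6, Mul(Rational(1, 2), Add(B, Mul(2, Pow(B, 2))))) = Add(6, Add(Pow(B, 2), Mul(Rational(1, 2), B))) = Add(6, Pow(B, 2), Mul(Rational(1, 2), B)))
Add(Mul(491, Function('O')(T)), Mul(-303, Pow(-435, -1))) = Add(Mul(491, Add(6, Pow(143, 2), Mul(Rational(1, 2), 143))), Mul(-303, Pow(-435, -1))) = Add(Mul(491, Add(6, 20449, Rational(143, 2))), Mul(-303, Rational(-1, 435))) = Add(Mul(491, Rational(41053, 2)), Rational(101, 145)) = Add(Rational(20157023, 2), Rational(101, 145)) = Rational(2922768537, 290)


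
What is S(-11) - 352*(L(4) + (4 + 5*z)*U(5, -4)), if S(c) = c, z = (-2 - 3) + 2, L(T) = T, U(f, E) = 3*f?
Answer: 56661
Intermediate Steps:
z = -3 (z = -5 + 2 = -3)
S(-11) - 352*(L(4) + (4 + 5*z)*U(5, -4)) = -11 - 352*(4 + (4 + 5*(-3))*(3*5)) = -11 - 352*(4 + (4 - 15)*15) = -11 - 352*(4 - 11*15) = -11 - 352*(4 - 165) = -11 - 352*(-161) = -11 + 56672 = 56661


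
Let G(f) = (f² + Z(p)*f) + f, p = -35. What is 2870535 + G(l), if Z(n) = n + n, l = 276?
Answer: 2927667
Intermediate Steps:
Z(n) = 2*n
G(f) = f² - 69*f (G(f) = (f² + (2*(-35))*f) + f = (f² - 70*f) + f = f² - 69*f)
2870535 + G(l) = 2870535 + 276*(-69 + 276) = 2870535 + 276*207 = 2870535 + 57132 = 2927667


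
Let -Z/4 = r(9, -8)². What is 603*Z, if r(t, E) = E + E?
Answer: -617472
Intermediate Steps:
r(t, E) = 2*E
Z = -1024 (Z = -4*(2*(-8))² = -4*(-16)² = -4*256 = -1024)
603*Z = 603*(-1024) = -617472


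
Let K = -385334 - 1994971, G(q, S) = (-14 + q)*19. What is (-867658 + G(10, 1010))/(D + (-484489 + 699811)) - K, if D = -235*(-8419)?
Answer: 5221881297301/2193787 ≈ 2.3803e+6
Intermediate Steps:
G(q, S) = -266 + 19*q
K = -2380305
D = 1978465
(-867658 + G(10, 1010))/(D + (-484489 + 699811)) - K = (-867658 + (-266 + 19*10))/(1978465 + (-484489 + 699811)) - 1*(-2380305) = (-867658 + (-266 + 190))/(1978465 + 215322) + 2380305 = (-867658 - 76)/2193787 + 2380305 = -867734*1/2193787 + 2380305 = -867734/2193787 + 2380305 = 5221881297301/2193787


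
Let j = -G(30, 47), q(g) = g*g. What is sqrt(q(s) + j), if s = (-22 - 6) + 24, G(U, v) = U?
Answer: I*sqrt(14) ≈ 3.7417*I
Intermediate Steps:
s = -4 (s = -28 + 24 = -4)
q(g) = g**2
j = -30 (j = -1*30 = -30)
sqrt(q(s) + j) = sqrt((-4)**2 - 30) = sqrt(16 - 30) = sqrt(-14) = I*sqrt(14)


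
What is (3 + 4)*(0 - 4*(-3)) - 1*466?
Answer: -382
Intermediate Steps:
(3 + 4)*(0 - 4*(-3)) - 1*466 = 7*(0 + 12) - 466 = 7*12 - 466 = 84 - 466 = -382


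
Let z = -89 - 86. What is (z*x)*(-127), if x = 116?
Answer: 2578100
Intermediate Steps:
z = -175
(z*x)*(-127) = -175*116*(-127) = -20300*(-127) = 2578100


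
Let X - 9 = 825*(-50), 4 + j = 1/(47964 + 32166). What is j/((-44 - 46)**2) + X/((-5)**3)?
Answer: 42828087533/129810600 ≈ 329.93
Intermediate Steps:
j = -320519/80130 (j = -4 + 1/(47964 + 32166) = -4 + 1/80130 = -320519/80130 ≈ -4.0000)
X = -41241 (X = 9 + 825*(-50) = 9 - 41250 = -41241)
j/((-44 - 46)**2) + X/((-5)**3) = -320519/(80130*(-44 - 46)**2) - 41241/((-5)**3) = -320519/(80130*((-90)**2)) - 41241/(-125) = -320519/80130/8100 - 41241*(-1/125) = -320519/80130*1/8100 + 41241/125 = -320519/649053000 + 41241/125 = 42828087533/129810600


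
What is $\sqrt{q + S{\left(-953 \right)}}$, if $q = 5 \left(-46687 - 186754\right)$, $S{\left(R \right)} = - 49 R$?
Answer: $2 i \sqrt{280127} \approx 1058.5 i$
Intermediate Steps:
$q = -1167205$ ($q = 5 \left(-233441\right) = -1167205$)
$\sqrt{q + S{\left(-953 \right)}} = \sqrt{-1167205 - -46697} = \sqrt{-1167205 + 46697} = \sqrt{-1120508} = 2 i \sqrt{280127}$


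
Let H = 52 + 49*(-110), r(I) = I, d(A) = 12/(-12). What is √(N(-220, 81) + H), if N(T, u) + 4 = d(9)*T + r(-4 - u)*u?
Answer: I*√12007 ≈ 109.58*I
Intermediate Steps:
d(A) = -1 (d(A) = 12*(-1/12) = -1)
N(T, u) = -4 - T + u*(-4 - u) (N(T, u) = -4 + (-T + (-4 - u)*u) = -4 + (-T + u*(-4 - u)) = -4 - T + u*(-4 - u))
H = -5338 (H = 52 - 5390 = -5338)
√(N(-220, 81) + H) = √((-4 - 1*(-220) - 1*81*(4 + 81)) - 5338) = √((-4 + 220 - 1*81*85) - 5338) = √((-4 + 220 - 6885) - 5338) = √(-6669 - 5338) = √(-12007) = I*√12007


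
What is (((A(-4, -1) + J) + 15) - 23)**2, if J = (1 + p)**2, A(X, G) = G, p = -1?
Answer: 81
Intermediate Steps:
J = 0 (J = (1 - 1)**2 = 0**2 = 0)
(((A(-4, -1) + J) + 15) - 23)**2 = (((-1 + 0) + 15) - 23)**2 = ((-1 + 15) - 23)**2 = (14 - 23)**2 = (-9)**2 = 81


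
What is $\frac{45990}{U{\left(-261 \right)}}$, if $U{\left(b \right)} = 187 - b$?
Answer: $\frac{3285}{32} \approx 102.66$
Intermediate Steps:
$\frac{45990}{U{\left(-261 \right)}} = \frac{45990}{187 - -261} = \frac{45990}{187 + 261} = \frac{45990}{448} = 45990 \cdot \frac{1}{448} = \frac{3285}{32}$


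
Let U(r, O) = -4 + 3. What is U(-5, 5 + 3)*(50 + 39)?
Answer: -89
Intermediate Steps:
U(r, O) = -1
U(-5, 5 + 3)*(50 + 39) = -(50 + 39) = -1*89 = -89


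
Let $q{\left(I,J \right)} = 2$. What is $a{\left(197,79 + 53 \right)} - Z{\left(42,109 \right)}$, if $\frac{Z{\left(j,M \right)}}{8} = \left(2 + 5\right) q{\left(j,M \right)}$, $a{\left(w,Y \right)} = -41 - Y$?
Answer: $-285$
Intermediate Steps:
$Z{\left(j,M \right)} = 112$ ($Z{\left(j,M \right)} = 8 \left(2 + 5\right) 2 = 8 \cdot 7 \cdot 2 = 8 \cdot 14 = 112$)
$a{\left(197,79 + 53 \right)} - Z{\left(42,109 \right)} = \left(-41 - \left(79 + 53\right)\right) - 112 = \left(-41 - 132\right) - 112 = -173 - 112 = -285$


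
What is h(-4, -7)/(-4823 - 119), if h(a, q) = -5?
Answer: 5/4942 ≈ 0.0010117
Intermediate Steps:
h(-4, -7)/(-4823 - 119) = -5/(-4823 - 119) = -5/(-4942) = -1/4942*(-5) = 5/4942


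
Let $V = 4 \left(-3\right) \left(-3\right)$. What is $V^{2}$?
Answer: $1296$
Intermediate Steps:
$V = 36$ ($V = \left(-12\right) \left(-3\right) = 36$)
$V^{2} = 36^{2} = 1296$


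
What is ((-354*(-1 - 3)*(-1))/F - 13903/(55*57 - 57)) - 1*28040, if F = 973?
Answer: -83994713827/2994894 ≈ -28046.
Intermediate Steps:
((-354*(-1 - 3)*(-1))/F - 13903/(55*57 - 57)) - 1*28040 = (-354*(-1 - 3)*(-1)/973 - 13903/(55*57 - 57)) - 1*28040 = (-(-1416)*(-1)*(1/973) - 13903/(3135 - 57)) - 28040 = (-354*4*(1/973) - 13903/3078) - 28040 = (-1416*1/973 - 13903*1/3078) - 28040 = (-1416/973 - 13903/3078) - 28040 = -17886067/2994894 - 28040 = -83994713827/2994894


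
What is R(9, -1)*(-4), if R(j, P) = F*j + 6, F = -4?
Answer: 120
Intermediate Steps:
R(j, P) = 6 - 4*j (R(j, P) = -4*j + 6 = 6 - 4*j)
R(9, -1)*(-4) = (6 - 4*9)*(-4) = (6 - 36)*(-4) = -30*(-4) = 120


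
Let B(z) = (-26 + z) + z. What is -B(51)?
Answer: -76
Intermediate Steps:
B(z) = -26 + 2*z
-B(51) = -(-26 + 2*51) = -(-26 + 102) = -1*76 = -76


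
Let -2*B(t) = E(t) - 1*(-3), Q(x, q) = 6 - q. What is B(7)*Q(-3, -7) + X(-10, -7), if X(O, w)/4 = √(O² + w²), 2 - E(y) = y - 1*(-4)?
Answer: 39 + 4*√149 ≈ 87.826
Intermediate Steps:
E(y) = -2 - y (E(y) = 2 - (y - 1*(-4)) = 2 - (y + 4) = 2 - (4 + y) = 2 + (-4 - y) = -2 - y)
B(t) = -½ + t/2 (B(t) = -((-2 - t) - 1*(-3))/2 = -((-2 - t) + 3)/2 = -(1 - t)/2 = -½ + t/2)
X(O, w) = 4*√(O² + w²)
B(7)*Q(-3, -7) + X(-10, -7) = (-½ + (½)*7)*(6 - 1*(-7)) + 4*√((-10)² + (-7)²) = (-½ + 7/2)*(6 + 7) + 4*√(100 + 49) = 3*13 + 4*√149 = 39 + 4*√149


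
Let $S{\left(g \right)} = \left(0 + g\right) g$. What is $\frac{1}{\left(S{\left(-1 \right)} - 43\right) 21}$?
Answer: $- \frac{1}{882} \approx -0.0011338$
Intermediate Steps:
$S{\left(g \right)} = g^{2}$ ($S{\left(g \right)} = g g = g^{2}$)
$\frac{1}{\left(S{\left(-1 \right)} - 43\right) 21} = \frac{1}{\left(\left(-1\right)^{2} - 43\right) 21} = \frac{1}{\left(1 - 43\right) 21} = \frac{1}{\left(-42\right) 21} = \frac{1}{-882} = - \frac{1}{882}$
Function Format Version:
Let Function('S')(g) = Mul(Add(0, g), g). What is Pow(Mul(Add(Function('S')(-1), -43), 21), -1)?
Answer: Rational(-1, 882) ≈ -0.0011338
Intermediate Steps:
Function('S')(g) = Pow(g, 2) (Function('S')(g) = Mul(g, g) = Pow(g, 2))
Pow(Mul(Add(Function('S')(-1), -43), 21), -1) = Pow(Mul(Add(Pow(-1, 2), -43), 21), -1) = Pow(Mul(Add(1, -43), 21), -1) = Pow(Mul(-42, 21), -1) = Pow(-882, -1) = Rational(-1, 882)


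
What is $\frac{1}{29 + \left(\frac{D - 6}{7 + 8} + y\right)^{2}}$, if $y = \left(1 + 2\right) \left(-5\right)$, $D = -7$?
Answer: $\frac{225}{63169} \approx 0.0035619$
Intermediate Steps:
$y = -15$ ($y = 3 \left(-5\right) = -15$)
$\frac{1}{29 + \left(\frac{D - 6}{7 + 8} + y\right)^{2}} = \frac{1}{29 + \left(\frac{-7 - 6}{7 + 8} - 15\right)^{2}} = \frac{1}{29 + \left(- \frac{13}{15} - 15\right)^{2}} = \frac{1}{29 + \left(- \frac{238}{15}\right)^{2}} = \frac{1}{29 + \frac{56644}{225}} = \frac{1}{\frac{63169}{225}} = \frac{225}{63169}$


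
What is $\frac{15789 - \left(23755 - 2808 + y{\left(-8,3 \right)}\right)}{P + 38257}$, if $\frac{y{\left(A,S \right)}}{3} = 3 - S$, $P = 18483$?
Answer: $- \frac{2579}{28370} \approx -0.090906$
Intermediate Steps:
$y{\left(A,S \right)} = 9 - 3 S$ ($y{\left(A,S \right)} = 3 \left(3 - S\right) = 9 - 3 S$)
$\frac{15789 - \left(23755 - 2808 + y{\left(-8,3 \right)}\right)}{P + 38257} = \frac{15789 - \left(23764 - 2808 - 9\right)}{18483 + 38257} = \frac{15789 - 20947}{56740} = \left(15789 - 20947\right) \frac{1}{56740} = \left(-5158\right) \frac{1}{56740} = - \frac{2579}{28370}$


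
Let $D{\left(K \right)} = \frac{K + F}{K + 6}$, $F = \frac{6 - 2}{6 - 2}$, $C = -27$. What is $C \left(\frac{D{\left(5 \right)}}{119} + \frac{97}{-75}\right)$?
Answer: $\frac{1138707}{32725} \approx 34.796$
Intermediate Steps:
$F = 1$ ($F = \frac{4}{4} = 4 \cdot \frac{1}{4} = 1$)
$D{\left(K \right)} = \frac{1 + K}{6 + K}$ ($D{\left(K \right)} = \frac{K + 1}{K + 6} = \frac{1 + K}{6 + K}$)
$C \left(\frac{D{\left(5 \right)}}{119} + \frac{97}{-75}\right) = - 27 \left(\frac{\frac{1}{6 + 5} \left(1 + 5\right)}{119} + \frac{97}{-75}\right) = - 27 \left(\frac{1}{11} \cdot 6 \cdot \frac{1}{119} + 97 \left(- \frac{1}{75}\right)\right) = - 27 \left(\frac{1}{11} \cdot 6 \cdot \frac{1}{119} - \frac{97}{75}\right) = - 27 \left(\frac{6}{11} \cdot \frac{1}{119} - \frac{97}{75}\right) = - 27 \left(\frac{6}{1309} - \frac{97}{75}\right) = \left(-27\right) \left(- \frac{126523}{98175}\right) = \frac{1138707}{32725}$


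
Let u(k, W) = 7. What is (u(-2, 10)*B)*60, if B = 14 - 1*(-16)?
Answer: 12600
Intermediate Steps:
B = 30 (B = 14 + 16 = 30)
(u(-2, 10)*B)*60 = (7*30)*60 = 210*60 = 12600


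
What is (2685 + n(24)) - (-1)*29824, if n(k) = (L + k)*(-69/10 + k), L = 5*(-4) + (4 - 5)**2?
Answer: 65189/2 ≈ 32595.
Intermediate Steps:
L = -19 (L = -20 + (-1)**2 = -20 + 1 = -19)
n(k) = (-19 + k)*(-69/10 + k)
(2685 + n(24)) - (-1)*29824 = (2685 + (1311/10 + 24**2 - 259/10*24)) - (-1)*29824 = (2685 + (1311/10 + 576 - 3108/5)) - 1*(-29824) = (2685 + 171/2) + 29824 = 5541/2 + 29824 = 65189/2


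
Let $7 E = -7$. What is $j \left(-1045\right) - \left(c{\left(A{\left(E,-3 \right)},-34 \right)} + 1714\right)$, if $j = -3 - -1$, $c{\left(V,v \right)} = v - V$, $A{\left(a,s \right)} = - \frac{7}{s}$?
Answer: $\frac{1237}{3} \approx 412.33$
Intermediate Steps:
$E = -1$ ($E = \frac{1}{7} \left(-7\right) = -1$)
$j = -2$ ($j = -3 + 1 = -2$)
$j \left(-1045\right) - \left(c{\left(A{\left(E,-3 \right)},-34 \right)} + 1714\right) = \left(-2\right) \left(-1045\right) - \left(\left(-34 - - \frac{7}{-3}\right) + 1714\right) = 2090 - \left(\left(-34 - \left(-7\right) \left(- \frac{1}{3}\right)\right) + 1714\right) = 2090 - \left(\left(-34 - \frac{7}{3}\right) + 1714\right) = 2090 - \left(- \frac{109}{3} + 1714\right) = 2090 - \frac{5033}{3} = \frac{1237}{3}$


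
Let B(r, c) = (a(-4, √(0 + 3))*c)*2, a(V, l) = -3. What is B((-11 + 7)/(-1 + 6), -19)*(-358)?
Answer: -40812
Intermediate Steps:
B(r, c) = -6*c (B(r, c) = -3*c*2 = -6*c)
B((-11 + 7)/(-1 + 6), -19)*(-358) = -6*(-19)*(-358) = 114*(-358) = -40812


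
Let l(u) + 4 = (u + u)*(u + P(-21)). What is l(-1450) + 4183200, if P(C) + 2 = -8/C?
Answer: 176250716/21 ≈ 8.3929e+6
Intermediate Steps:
P(C) = -2 - 8/C
l(u) = -4 + 2*u*(-34/21 + u) (l(u) = -4 + (u + u)*(u + (-2 - 8/(-21))) = -4 + (2*u)*(u + (-2 - 8*(-1/21))) = -4 + (2*u)*(u + (-2 + 8/21)) = -4 + (2*u)*(u - 34/21) = -4 + (2*u)*(-34/21 + u) = -4 + 2*u*(-34/21 + u))
l(-1450) + 4183200 = (-4 + 2*(-1450)² - 68/21*(-1450)) + 4183200 = (-4 + 2*2102500 + 98600/21) + 4183200 = (-4 + 4205000 + 98600/21) + 4183200 = 88403516/21 + 4183200 = 176250716/21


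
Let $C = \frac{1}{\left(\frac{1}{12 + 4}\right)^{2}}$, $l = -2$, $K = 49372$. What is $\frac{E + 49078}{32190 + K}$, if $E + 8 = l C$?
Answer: $\frac{24279}{40781} \approx 0.59535$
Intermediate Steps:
$C = 256$ ($C = \frac{1}{\left(\frac{1}{16}\right)^{2}} = \frac{1}{\frac{1}{256}} = 256$)
$E = -520$ ($E = -8 - 512 = -520$)
$\frac{E + 49078}{32190 + K} = \frac{-520 + 49078}{32190 + 49372} = \frac{48558}{81562} = 48558 \cdot \frac{1}{81562} = \frac{24279}{40781}$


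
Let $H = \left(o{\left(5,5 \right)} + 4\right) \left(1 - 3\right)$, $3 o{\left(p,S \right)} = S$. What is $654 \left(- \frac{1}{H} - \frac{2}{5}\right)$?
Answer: $- \frac{17331}{85} \approx -203.89$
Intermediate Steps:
$o{\left(p,S \right)} = \frac{S}{3}$
$H = - \frac{34}{3}$ ($H = \left(\frac{1}{3} \cdot 5 + 4\right) \left(1 - 3\right) = \left(\frac{5}{3} + 4\right) \left(-2\right) = \frac{17}{3} \left(-2\right) = - \frac{34}{3} \approx -11.333$)
$654 \left(- \frac{1}{H} - \frac{2}{5}\right) = 654 \left(- \frac{1}{- \frac{34}{3}} - \frac{2}{5}\right) = 654 \left(\left(-1\right) \left(- \frac{3}{34}\right) - \frac{2}{5}\right) = 654 \left(\frac{3}{34} - \frac{2}{5}\right) = 654 \left(- \frac{53}{170}\right) = - \frac{17331}{85}$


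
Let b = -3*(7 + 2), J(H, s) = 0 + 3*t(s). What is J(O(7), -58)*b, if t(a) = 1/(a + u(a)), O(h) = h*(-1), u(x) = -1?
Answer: 81/59 ≈ 1.3729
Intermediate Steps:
O(h) = -h
t(a) = 1/(-1 + a) (t(a) = 1/(a - 1) = 1/(-1 + a))
J(H, s) = 3/(-1 + s) (J(H, s) = 0 + 3/(-1 + s) = 3/(-1 + s))
b = -27 (b = -3*9 = -27)
J(O(7), -58)*b = (3/(-1 - 58))*(-27) = (3/(-59))*(-27) = (3*(-1/59))*(-27) = -3/59*(-27) = 81/59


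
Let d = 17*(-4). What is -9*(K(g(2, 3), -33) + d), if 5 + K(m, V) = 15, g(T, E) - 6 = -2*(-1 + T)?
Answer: 522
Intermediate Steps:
d = -68
g(T, E) = 8 - 2*T (g(T, E) = 6 - 2*(-1 + T) = 6 + (2 - 2*T) = 8 - 2*T)
K(m, V) = 10 (K(m, V) = -5 + 15 = 10)
-9*(K(g(2, 3), -33) + d) = -9*(10 - 68) = -9*(-58) = 522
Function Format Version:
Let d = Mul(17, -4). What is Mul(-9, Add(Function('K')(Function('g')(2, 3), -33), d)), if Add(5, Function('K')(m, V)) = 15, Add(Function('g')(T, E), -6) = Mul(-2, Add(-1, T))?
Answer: 522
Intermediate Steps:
d = -68
Function('g')(T, E) = Add(8, Mul(-2, T)) (Function('g')(T, E) = Add(6, Mul(-2, Add(-1, T))) = Add(6, Add(2, Mul(-2, T))) = Add(8, Mul(-2, T)))
Function('K')(m, V) = 10 (Function('K')(m, V) = Add(-5, 15) = 10)
Mul(-9, Add(Function('K')(Function('g')(2, 3), -33), d)) = Mul(-9, Add(10, -68)) = Mul(-9, -58) = 522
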